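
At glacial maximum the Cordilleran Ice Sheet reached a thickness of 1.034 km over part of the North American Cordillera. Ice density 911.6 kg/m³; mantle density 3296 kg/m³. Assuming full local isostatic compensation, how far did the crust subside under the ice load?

0.286 km

In Airy isostatic equilibrium: the ice load ρ_ice t is balanced by mantle displaced below, ρ_m s.
s = t ρ_ice / ρ_m = 1.034 km × 911.6/3296 = 0.286 km.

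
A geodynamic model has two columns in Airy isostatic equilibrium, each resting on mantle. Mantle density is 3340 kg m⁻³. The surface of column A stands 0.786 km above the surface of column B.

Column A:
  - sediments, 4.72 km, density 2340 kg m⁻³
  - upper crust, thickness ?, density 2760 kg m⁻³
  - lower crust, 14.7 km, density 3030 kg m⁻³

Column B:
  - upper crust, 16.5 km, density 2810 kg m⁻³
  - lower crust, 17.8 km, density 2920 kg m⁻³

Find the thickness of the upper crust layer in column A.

16.5 km

Take the compensation level at the base of the deeper column (depth z_c below the surface of column A) and equate Σ ρ_i t_i down to z_c; mantle fills any gap and the z_c terms cancel.
Column A: 4.72×2340 + x×2760 + 14.7×3030 + (z_c − 19.42 − x)×3340
Column B: 0.786×0 + 16.5×2810 + 17.8×2920 + (z_c − 0.786 − 34.3)×3340
The z_c×3340 term appears on both sides and cancels. Collect the known terms of each column as K = Σ(ρt)_known − 3340 × (depth of known layers): K_A = 55585.8 − 3340×19.42 = −9277; K_B = 98341 − 3340×(0.786 + 34.3) = −18846.24.
Balance: K_A − x×(3340 − 2760) = K_B, so x = (K_A − K_B)/(3340 − 2760) = 9569.24/580 = 16.5 km.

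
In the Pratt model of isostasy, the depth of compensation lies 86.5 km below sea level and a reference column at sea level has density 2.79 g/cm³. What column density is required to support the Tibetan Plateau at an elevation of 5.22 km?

Pratt balance: ρ_ref D = ρ (D + h).
ρ = ρ_ref D/(D + h) = 2.79 × 86.5 km/(86.5 km + 5.22 km) = 2.63 g/cm³.

2.63 g/cm³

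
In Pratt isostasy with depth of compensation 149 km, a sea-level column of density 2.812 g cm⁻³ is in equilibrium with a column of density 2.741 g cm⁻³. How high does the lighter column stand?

ρ_ref D = ρ (D + h) → h = D (ρ_ref − ρ)/ρ.
h = 149 km × (2.812 − 2.741)/2.741 = 3.86 km.

3.86 km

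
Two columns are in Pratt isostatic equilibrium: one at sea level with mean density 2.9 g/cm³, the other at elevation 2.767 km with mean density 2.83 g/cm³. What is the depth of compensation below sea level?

112 km

ρ_ref D = ρ (D + h) → D (ρ_ref − ρ) = ρ h.
D = ρ h/(ρ_ref − ρ) = 2.83 × 2.767 km/(2.9 − 2.83) = 112 km.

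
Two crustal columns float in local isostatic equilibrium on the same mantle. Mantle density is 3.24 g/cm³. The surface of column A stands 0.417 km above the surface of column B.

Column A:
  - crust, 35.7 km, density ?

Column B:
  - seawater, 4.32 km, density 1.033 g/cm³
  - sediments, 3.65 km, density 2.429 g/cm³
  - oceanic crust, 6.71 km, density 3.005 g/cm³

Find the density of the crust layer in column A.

2.81 g/cm³

Take the compensation level at the base of the deeper column (depth z_c below the surface of column A) and equate Σ ρ_i t_i down to z_c; mantle fills any gap and the z_c terms cancel.
Column A: 35.7×ρ + (z_c − 35.7)×3.24
Column B: 0.417×0 + 4.32×1.033 + 3.65×2.429 + 6.71×3.005 + (z_c − 0.417 − 14.68)×3.24
The z_c×3.24 term appears on both sides and cancels. Collect the known terms of each column as K = Σ(ρt)_known − 3.24 × (depth of known layers): K_A = 0 − 3.24×35.7 = −115.668; K_B = 33.49196 − 3.24×(0.417 + 14.68) = −15.42232.
Balance: K_A + 35.7×ρ = K_B, so ρ = (K_B − K_A)/35.7 = 100.246/35.7 = 2.81 g/cm³.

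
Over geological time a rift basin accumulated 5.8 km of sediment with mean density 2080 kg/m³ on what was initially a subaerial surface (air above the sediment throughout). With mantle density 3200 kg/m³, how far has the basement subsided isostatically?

3.77 km

Subaerial load: s = t ρ_sed / ρ_m = 5.8 km × 2080/3200 = 3.77 km.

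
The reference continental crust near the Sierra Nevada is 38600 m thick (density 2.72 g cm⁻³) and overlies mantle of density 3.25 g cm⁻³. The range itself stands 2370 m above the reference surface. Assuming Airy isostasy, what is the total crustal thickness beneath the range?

Root depth r = h ρ_c / (ρ_m − ρ_c) = 2370 m × 2.72 / 0.53 = 12160 m.
Total thickness = T + h + r = 38600 m + 2370 m + 12160 m = 53100 m.

53100 m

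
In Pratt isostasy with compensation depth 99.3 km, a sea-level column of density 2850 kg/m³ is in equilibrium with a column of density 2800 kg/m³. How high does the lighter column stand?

1.77 km

ρ_ref D = ρ (D + h) → h = D (ρ_ref − ρ)/ρ.
h = 99.3 km × (2850 − 2800)/2800 = 1.77 km.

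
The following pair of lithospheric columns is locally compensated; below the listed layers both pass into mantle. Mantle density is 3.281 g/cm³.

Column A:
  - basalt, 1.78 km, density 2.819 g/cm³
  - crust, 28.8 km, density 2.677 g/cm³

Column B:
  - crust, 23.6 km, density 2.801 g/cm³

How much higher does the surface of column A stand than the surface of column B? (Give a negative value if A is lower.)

2.1 km

For any compensation level in the mantle, the mantle terms cancel and isostasy reduces to e = (Σt_A − Σt_B) − (Σ(ρt)_A − Σ(ρt)_B) / ρ_m.
Σt_A = 30.58 km; Σt_B = 23.6 km; Σ(ρt)_A = 82.11542; Σ(ρt)_B = 66.1036 (in km·g/cm³).
e = (30.58 − 23.6) − (82.11542 − 66.1036) / 3.281 = 2.1 km.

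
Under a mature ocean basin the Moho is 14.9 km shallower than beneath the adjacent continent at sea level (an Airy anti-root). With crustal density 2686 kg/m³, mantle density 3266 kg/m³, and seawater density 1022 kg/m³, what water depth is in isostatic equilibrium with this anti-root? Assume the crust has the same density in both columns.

5.19 km

Replacing a thickness d of crust by seawater at the top must be balanced by replacing crust with mantle at the base: d (ρ_c − ρ_w) = a (ρ_m − ρ_c).
d = a (ρ_m − ρ_c)/(ρ_c − ρ_w) = 14.9 km × 580/1664 = 5.19 km.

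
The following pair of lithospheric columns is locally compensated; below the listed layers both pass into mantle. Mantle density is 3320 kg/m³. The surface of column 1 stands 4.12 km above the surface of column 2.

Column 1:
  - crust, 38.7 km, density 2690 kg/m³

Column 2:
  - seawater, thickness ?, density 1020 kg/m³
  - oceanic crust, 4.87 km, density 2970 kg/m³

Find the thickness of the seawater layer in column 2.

Take the compensation level at the base of the deeper column (depth z_c below the surface of column 1) and equate Σ ρ_i t_i down to z_c; mantle fills any gap and the z_c terms cancel.
Column 1: 38.7×2690 + (z_c − 38.7)×3320
Column 2: 4.12×0 + x×1020 + 4.87×2970 + (z_c − 4.12 − 4.87 − x)×3320
The z_c×3320 term appears on both sides and cancels. Collect the known terms of each column as K = Σ(ρt)_known − 3320 × (depth of known layers): K_1 = 104103 − 3320×38.7 = −24381; K_2 = 14463.9 − 3320×(4.12 + 4.87) = −15382.9.
Balance: K_1 = K_2 − x×(3320 − 1020), so x = (K_2 − K_1)/(3320 − 1020) = 8998.1/2300 = 3.91 km.

3.91 km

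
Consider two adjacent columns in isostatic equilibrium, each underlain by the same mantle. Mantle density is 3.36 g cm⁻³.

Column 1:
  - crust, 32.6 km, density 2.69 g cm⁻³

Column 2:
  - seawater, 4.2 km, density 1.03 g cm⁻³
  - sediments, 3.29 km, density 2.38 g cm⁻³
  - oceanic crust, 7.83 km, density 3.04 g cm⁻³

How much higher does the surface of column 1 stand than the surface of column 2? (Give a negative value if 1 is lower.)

1.88 km

For any compensation level in the mantle, the mantle terms cancel and isostasy reduces to e = (Σt_1 − Σt_2) − (Σ(ρt)_1 − Σ(ρt)_2) / ρ_m.
Σt_1 = 32.6 km; Σt_2 = 15.32 km; Σ(ρt)_1 = 87.694; Σ(ρt)_2 = 35.9594 (in km·g cm⁻³).
e = (32.6 − 15.32) − (87.694 − 35.9594) / 3.36 = 1.88 km.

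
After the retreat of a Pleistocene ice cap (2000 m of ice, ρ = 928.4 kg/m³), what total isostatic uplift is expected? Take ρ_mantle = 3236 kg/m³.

Removing the load lets mantle flow back in; uplift u satisfies ρ_ice t = ρ_m u.
u = t ρ_ice/ρ_m = 2000 m × 928.4/3236 = 574 m.

574 m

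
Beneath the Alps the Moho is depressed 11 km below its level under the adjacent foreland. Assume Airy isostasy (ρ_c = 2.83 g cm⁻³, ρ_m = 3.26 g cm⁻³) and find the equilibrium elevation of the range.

1.67 km

Equating mass per unit area of the two columns: ρ_c h = (ρ_m − ρ_c) r.
h = r (ρ_m − ρ_c) / ρ_c = 11 km × (3.26 − 2.83) / 2.83 = 1.67 km.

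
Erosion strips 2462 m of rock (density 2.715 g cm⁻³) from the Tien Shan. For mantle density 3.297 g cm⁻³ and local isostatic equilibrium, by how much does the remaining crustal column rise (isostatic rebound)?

2030 m

Unloading: uplift u = e ρ_c/ρ_m = 2462 m × 2.715/3.297 = 2030 m.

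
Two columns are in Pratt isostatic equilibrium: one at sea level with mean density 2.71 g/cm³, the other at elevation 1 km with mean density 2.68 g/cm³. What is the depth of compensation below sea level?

89.3 km

ρ_ref D = ρ (D + h) → D (ρ_ref − ρ) = ρ h.
D = ρ h/(ρ_ref − ρ) = 2.68 × 1 km/(2.71 − 2.68) = 89.3 km.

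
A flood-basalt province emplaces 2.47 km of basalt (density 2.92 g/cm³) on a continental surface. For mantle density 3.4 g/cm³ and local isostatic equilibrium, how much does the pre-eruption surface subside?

Subaerial loading: s = t ρ_load / ρ_m.
s = 2.47 km × 2.92/3.4 = 2.12 km.

2.12 km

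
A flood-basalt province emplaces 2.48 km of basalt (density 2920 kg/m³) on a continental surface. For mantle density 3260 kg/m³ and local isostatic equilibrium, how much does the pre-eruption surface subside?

Subaerial loading: s = t ρ_load / ρ_m.
s = 2.48 km × 2920/3260 = 2.22 km.

2.22 km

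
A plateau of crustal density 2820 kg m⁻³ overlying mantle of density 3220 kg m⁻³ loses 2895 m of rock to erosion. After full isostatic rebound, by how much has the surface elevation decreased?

360 m

Rebound u = e ρ_c/ρ_m = 2895 m × 2820/3220 = 2535 m.
Net surface drop = e − u = 2895 m − 2535 m = e (ρ_m − ρ_c)/ρ_m = 360 m.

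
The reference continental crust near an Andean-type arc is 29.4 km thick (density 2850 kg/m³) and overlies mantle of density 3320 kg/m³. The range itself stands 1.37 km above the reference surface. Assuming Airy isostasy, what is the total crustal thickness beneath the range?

Root depth r = h ρ_c / (ρ_m − ρ_c) = 1.37 km × 2850 / 470 = 8.307 km.
Total thickness = T + h + r = 29.4 km + 1.37 km + 8.307 km = 39.1 km.

39.1 km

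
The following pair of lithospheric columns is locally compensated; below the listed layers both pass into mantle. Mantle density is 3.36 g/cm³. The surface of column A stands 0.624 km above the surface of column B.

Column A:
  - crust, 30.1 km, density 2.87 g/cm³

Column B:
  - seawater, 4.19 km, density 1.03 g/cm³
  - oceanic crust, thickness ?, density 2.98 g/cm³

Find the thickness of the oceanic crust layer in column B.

7.6 km

Take the compensation level at the base of the deeper column (depth z_c below the surface of column A) and equate Σ ρ_i t_i down to z_c; mantle fills any gap and the z_c terms cancel.
Column A: 30.1×2.87 + (z_c − 30.1)×3.36
Column B: 0.624×0 + 4.19×1.03 + x×2.98 + (z_c − 0.624 − 4.19 − x)×3.36
The z_c×3.36 term appears on both sides and cancels. Collect the known terms of each column as K = Σ(ρt)_known − 3.36 × (depth of known layers): K_A = 86.387 − 3.36×30.1 = −14.749; K_B = 4.3157 − 3.36×(0.624 + 4.19) = −11.85934.
Balance: K_A = K_B − x×(3.36 − 2.98), so x = (K_B − K_A)/(3.36 − 2.98) = 2.88966/0.38 = 7.6 km.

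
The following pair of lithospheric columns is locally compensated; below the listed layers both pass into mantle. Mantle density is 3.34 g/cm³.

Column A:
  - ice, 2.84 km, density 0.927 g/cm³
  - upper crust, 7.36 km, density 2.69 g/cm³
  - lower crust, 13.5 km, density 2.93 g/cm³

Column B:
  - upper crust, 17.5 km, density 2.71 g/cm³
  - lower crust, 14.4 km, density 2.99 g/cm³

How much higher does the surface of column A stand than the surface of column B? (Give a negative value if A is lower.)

For any compensation level in the mantle, the mantle terms cancel and isostasy reduces to e = (Σt_A − Σt_B) − (Σ(ρt)_A − Σ(ρt)_B) / ρ_m.
Σt_A = 23.7 km; Σt_B = 31.9 km; Σ(ρt)_A = 61.98608; Σ(ρt)_B = 90.481 (in km·g/cm³).
e = (23.7 − 31.9) − (61.98608 − 90.481) / 3.34 = 0.331 km.

0.331 km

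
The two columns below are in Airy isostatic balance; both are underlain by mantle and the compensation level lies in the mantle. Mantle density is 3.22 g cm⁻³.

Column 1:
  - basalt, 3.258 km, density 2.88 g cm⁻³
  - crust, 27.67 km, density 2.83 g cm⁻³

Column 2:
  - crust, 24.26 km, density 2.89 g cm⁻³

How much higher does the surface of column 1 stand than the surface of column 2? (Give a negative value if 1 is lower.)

For any compensation level in the mantle, the mantle terms cancel and isostasy reduces to e = (Σt_1 − Σt_2) − (Σ(ρt)_1 − Σ(ρt)_2) / ρ_m.
Σt_1 = 30.928 km; Σt_2 = 24.26 km; Σ(ρt)_1 = 87.68914; Σ(ρt)_2 = 70.1114 (in km·g cm⁻³).
e = (30.928 − 24.26) − (87.68914 − 70.1114) / 3.22 = 1.21 km.

1.21 km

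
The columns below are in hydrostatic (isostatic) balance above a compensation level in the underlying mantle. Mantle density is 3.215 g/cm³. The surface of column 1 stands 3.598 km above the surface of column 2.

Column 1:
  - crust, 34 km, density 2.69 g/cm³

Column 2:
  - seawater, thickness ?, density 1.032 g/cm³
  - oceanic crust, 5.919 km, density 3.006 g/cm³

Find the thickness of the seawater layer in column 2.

Take the compensation level at the base of the deeper column (depth z_c below the surface of column 1) and equate Σ ρ_i t_i down to z_c; mantle fills any gap and the z_c terms cancel.
Column 1: 34×2.69 + (z_c − 34)×3.215
Column 2: 3.598×0 + x×1.032 + 5.919×3.006 + (z_c − 3.598 − 5.919 − x)×3.215
The z_c×3.215 term appears on both sides and cancels. Collect the known terms of each column as K = Σ(ρt)_known − 3.215 × (depth of known layers): K_1 = 91.46 − 3.215×34 = −17.85; K_2 = 17.792514 − 3.215×(3.598 + 5.919) = −12.804641.
Balance: K_1 = K_2 − x×(3.215 − 1.032), so x = (K_2 − K_1)/(3.215 − 1.032) = 5.04536/2.183 = 2.31 km.

2.31 km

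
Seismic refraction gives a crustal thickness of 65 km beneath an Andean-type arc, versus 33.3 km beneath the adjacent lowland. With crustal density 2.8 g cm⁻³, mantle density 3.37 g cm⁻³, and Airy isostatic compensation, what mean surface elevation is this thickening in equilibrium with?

5.36 km

Excess crust Δ = 65 km − 33.3 km = 31.7 km, split between elevation h and root r with h + r = Δ.
Airy balance ρ_c h = (ρ_m − ρ_c) r gives r = h ρ_c/(ρ_m − ρ_c), so h (1 + ρ_c/(ρ_m − ρ_c)) = Δ, i.e. h = Δ (ρ_m − ρ_c)/ρ_m.
h = 31.7 km × 0.57/3.37 = 5.36 km.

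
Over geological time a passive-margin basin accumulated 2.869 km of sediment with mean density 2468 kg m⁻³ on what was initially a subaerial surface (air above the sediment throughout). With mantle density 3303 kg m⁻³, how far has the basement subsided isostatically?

2.14 km

Subaerial load: s = t ρ_sed / ρ_m = 2.869 km × 2468/3303 = 2.14 km.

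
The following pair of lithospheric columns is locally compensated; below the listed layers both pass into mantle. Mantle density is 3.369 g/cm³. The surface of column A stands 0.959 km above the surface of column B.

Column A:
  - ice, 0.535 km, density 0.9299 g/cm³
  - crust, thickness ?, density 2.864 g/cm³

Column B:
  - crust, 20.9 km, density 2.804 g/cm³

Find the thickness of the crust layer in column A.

27.2 km

Take the compensation level at the base of the deeper column (depth z_c below the surface of column A) and equate Σ ρ_i t_i down to z_c; mantle fills any gap and the z_c terms cancel.
Column A: 0.535×0.9299 + x×2.864 + (z_c − 0.535 − x)×3.369
Column B: 0.959×0 + 20.9×2.804 + (z_c − 0.959 − 20.9)×3.369
The z_c×3.369 term appears on both sides and cancels. Collect the known terms of each column as K = Σ(ρt)_known − 3.369 × (depth of known layers): K_A = 0.4974965 − 3.369×0.535 = −1.3049185; K_B = 58.6036 − 3.369×(0.959 + 20.9) = −15.039371.
Balance: K_A − x×(3.369 − 2.864) = K_B, so x = (K_A − K_B)/(3.369 − 2.864) = 13.7345/0.505 = 27.2 km.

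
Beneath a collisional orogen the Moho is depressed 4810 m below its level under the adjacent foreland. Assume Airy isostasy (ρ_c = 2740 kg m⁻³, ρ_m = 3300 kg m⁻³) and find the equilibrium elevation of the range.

Equating mass per unit area of the two columns: ρ_c h = (ρ_m − ρ_c) r.
h = r (ρ_m − ρ_c) / ρ_c = 4810 m × (3300 − 2740) / 2740 = 983 m.

983 m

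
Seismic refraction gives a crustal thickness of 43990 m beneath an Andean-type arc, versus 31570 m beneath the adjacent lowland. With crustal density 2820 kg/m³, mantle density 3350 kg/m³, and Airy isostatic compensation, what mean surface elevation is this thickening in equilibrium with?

Excess crust Δ = 43990 m − 31570 m = 12420 m, split between elevation h and root r with h + r = Δ.
Airy balance ρ_c h = (ρ_m − ρ_c) r gives r = h ρ_c/(ρ_m − ρ_c), so h (1 + ρ_c/(ρ_m − ρ_c)) = Δ, i.e. h = Δ (ρ_m − ρ_c)/ρ_m.
h = 12420 m × 530/3350 = 1960 m.

1960 m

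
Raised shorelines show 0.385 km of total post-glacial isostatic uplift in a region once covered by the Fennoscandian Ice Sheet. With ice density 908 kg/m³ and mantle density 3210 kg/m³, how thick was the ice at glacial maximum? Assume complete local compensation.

1.36 km

u = t ρ_ice/ρ_m → t = u ρ_m/ρ_ice = 0.385 km × 3210/908 = 1.36 km.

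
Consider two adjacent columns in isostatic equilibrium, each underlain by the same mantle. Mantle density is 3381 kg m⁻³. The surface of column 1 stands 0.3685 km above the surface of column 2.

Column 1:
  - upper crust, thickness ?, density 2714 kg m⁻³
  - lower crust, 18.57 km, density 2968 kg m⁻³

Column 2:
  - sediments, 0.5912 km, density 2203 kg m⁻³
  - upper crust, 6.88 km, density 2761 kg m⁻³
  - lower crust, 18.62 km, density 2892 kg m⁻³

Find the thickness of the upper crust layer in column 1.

Take the compensation level at the base of the deeper column (depth z_c below the surface of column 1) and equate Σ ρ_i t_i down to z_c; mantle fills any gap and the z_c terms cancel.
Column 1: x×2714 + 18.57×2968 + (z_c − 18.57 − x)×3381
Column 2: 0.3685×0 + 0.5912×2203 + 6.88×2761 + 18.62×2892 + (z_c − 0.3685 − 26.0912)×3381
The z_c×3381 term appears on both sides and cancels. Collect the known terms of each column as K = Σ(ρt)_known − 3381 × (depth of known layers): K_1 = 55115.76 − 3381×18.57 = −7669.41; K_2 = 74147.1336 − 3381×(0.3685 + 26.0912) = −15313.1121.
Balance: K_1 − x×(3381 − 2714) = K_2, so x = (K_1 − K_2)/(3381 − 2714) = 7643.7/667 = 11.5 km.

11.5 km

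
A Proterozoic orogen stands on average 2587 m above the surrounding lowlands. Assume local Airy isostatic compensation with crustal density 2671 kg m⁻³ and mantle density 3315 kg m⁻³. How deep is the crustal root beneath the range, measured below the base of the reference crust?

10700 m

Isostatic balance requires: the weight of the topography is balanced by the buoyancy of the root, ρ_c h = (ρ_m − ρ_c) r.
r = h · ρ_c / (ρ_m − ρ_c) = 2587 m × 2671 / (3315 − 2671) = 10700 m.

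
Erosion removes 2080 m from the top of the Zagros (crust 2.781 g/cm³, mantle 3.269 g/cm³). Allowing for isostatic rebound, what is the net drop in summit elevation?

Rebound u = e ρ_c/ρ_m = 2080 m × 2.781/3.269 = 1769 m.
Net surface drop = e − u = 2080 m − 1769 m = e (ρ_m − ρ_c)/ρ_m = 311 m.

311 m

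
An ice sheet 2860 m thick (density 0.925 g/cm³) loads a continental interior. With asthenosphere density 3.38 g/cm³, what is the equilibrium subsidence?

Balancing pressure at the compensation depth: the ice load ρ_ice t is balanced by mantle displaced below, ρ_m s.
s = t ρ_ice / ρ_m = 2860 m × 0.925/3.38 = 783 m.

783 m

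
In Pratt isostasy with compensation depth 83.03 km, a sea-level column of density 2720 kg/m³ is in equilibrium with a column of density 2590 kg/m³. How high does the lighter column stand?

4.17 km

ρ_ref D = ρ (D + h) → h = D (ρ_ref − ρ)/ρ.
h = 83.03 km × (2720 − 2590)/2590 = 4.17 km.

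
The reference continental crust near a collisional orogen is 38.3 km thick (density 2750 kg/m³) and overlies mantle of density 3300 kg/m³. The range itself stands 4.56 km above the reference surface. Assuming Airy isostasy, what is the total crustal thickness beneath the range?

Root depth r = h ρ_c / (ρ_m − ρ_c) = 4.56 km × 2750 / 550 = 22.8 km.
Total thickness = T + h + r = 38.3 km + 4.56 km + 22.8 km = 65.7 km.

65.7 km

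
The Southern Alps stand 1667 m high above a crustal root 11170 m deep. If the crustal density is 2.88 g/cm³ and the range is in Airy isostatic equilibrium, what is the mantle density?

Airy balance: ρ_c h = (ρ_m − ρ_c) r → ρ_m = ρ_c (1 + h/r).
ρ_m = 2.88 × (1 + 1667 m/11170 m) = 3.31 g/cm³.

3.31 g/cm³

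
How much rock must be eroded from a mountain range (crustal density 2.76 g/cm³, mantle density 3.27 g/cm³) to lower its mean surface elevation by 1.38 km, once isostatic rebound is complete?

Net drop Δ = e − u = e − e ρ_c/ρ_m = e (ρ_m − ρ_c)/ρ_m.
e = Δ ρ_m/(ρ_m − ρ_c) = 1.38 km × 3.27/0.51 = 8.85 km.

8.85 km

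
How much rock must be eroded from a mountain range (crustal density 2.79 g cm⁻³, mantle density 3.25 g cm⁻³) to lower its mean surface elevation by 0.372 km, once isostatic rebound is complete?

2.63 km

Net drop Δ = e − u = e − e ρ_c/ρ_m = e (ρ_m − ρ_c)/ρ_m.
e = Δ ρ_m/(ρ_m − ρ_c) = 0.372 km × 3.25/0.46 = 2.63 km.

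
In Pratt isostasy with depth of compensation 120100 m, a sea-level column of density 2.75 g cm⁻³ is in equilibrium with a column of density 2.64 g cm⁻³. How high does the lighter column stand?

ρ_ref D = ρ (D + h) → h = D (ρ_ref − ρ)/ρ.
h = 120100 m × (2.75 − 2.64)/2.64 = 5000 m.

5000 m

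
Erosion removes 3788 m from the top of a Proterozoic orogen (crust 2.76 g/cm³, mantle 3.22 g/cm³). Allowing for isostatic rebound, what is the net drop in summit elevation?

541 m

Rebound u = e ρ_c/ρ_m = 3788 m × 2.76/3.22 = 3247 m.
Net surface drop = e − u = 3788 m − 3247 m = e (ρ_m − ρ_c)/ρ_m = 541 m.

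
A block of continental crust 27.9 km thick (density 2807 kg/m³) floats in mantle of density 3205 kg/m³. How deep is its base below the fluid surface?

Draft d = t ρ_obj/ρ_fluid = 27.9 km × 2807/3205 = 24.4 km.

24.4 km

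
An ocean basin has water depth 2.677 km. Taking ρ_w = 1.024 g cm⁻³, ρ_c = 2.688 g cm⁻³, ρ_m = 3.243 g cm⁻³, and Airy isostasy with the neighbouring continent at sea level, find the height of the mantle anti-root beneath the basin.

For local isostatic compensation: replacing crust with seawater at the top is compensated by replacing crust with mantle at the base: d (ρ_c − ρ_w) = a (ρ_m − ρ_c).
a = d (ρ_c − ρ_w)/(ρ_m − ρ_c) = 2.677 km × 1.664/0.555 = 8.03 km.

8.03 km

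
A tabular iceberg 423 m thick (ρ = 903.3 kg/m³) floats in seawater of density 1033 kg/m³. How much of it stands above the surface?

53.1 m

Floating equilibrium: submerged depth d = t ρ_obj/ρ_fluid = 423 m × 903.3/1033 = 369.9 m.
Freeboard = t − d = 423 m − 369.9 m = 53.1 m.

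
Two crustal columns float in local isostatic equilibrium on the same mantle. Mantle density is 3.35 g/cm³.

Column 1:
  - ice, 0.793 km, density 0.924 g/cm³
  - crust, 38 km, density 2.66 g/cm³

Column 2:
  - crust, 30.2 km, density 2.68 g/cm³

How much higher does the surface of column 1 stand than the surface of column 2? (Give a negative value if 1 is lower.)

For any compensation level in the mantle, the mantle terms cancel and isostasy reduces to e = (Σt_1 − Σt_2) − (Σ(ρt)_1 − Σ(ρt)_2) / ρ_m.
Σt_1 = 38.793 km; Σt_2 = 30.2 km; Σ(ρt)_1 = 101.812732; Σ(ρt)_2 = 80.936 (in km·g/cm³).
e = (38.793 − 30.2) − (101.812732 − 80.936) / 3.35 = 2.36 km.

2.36 km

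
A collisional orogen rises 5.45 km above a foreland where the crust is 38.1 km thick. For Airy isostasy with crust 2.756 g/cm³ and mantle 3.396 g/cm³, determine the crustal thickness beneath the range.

Root depth r = h ρ_c / (ρ_m − ρ_c) = 5.45 km × 2.756 / 0.64 = 23.47 km.
Total thickness = T + h + r = 38.1 km + 5.45 km + 23.47 km = 67 km.

67 km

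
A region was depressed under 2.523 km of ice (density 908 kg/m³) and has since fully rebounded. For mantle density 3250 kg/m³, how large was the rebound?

0.705 km

Removing the load lets mantle flow back in; uplift u satisfies ρ_ice t = ρ_m u.
u = t ρ_ice/ρ_m = 2.523 km × 908/3250 = 0.705 km.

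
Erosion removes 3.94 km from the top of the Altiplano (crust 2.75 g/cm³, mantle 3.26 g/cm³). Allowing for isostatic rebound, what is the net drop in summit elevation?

Rebound u = e ρ_c/ρ_m = 3.94 km × 2.75/3.26 = 3.324 km.
Net surface drop = e − u = 3.94 km − 3.324 km = e (ρ_m − ρ_c)/ρ_m = 0.616 km.

0.616 km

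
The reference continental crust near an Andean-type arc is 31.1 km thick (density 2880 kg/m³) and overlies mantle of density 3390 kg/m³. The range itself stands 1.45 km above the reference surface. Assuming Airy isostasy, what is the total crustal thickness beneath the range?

Root depth r = h ρ_c / (ρ_m − ρ_c) = 1.45 km × 2880 / 510 = 8.188 km.
Total thickness = T + h + r = 31.1 km + 1.45 km + 8.188 km = 40.7 km.

40.7 km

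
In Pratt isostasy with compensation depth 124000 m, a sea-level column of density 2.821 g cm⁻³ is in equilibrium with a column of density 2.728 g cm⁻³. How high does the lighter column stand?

ρ_ref D = ρ (D + h) → h = D (ρ_ref − ρ)/ρ.
h = 124000 m × (2.821 − 2.728)/2.728 = 4230 m.

4230 m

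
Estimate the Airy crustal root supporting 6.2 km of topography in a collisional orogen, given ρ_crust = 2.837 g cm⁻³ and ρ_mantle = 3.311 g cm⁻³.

Equating mass per unit area of the two columns: the weight of the topography is balanced by the buoyancy of the root, ρ_c h = (ρ_m − ρ_c) r.
r = h · ρ_c / (ρ_m − ρ_c) = 6.2 km × 2.837 / (3.311 − 2.837) = 37.1 km.

37.1 km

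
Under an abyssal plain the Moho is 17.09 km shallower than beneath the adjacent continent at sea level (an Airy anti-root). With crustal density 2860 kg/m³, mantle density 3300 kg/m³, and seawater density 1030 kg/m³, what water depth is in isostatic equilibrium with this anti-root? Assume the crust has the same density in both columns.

4.11 km

Replacing a thickness d of crust by seawater at the top must be balanced by replacing crust with mantle at the base: d (ρ_c − ρ_w) = a (ρ_m − ρ_c).
d = a (ρ_m − ρ_c)/(ρ_c − ρ_w) = 17.09 km × 440/1830 = 4.11 km.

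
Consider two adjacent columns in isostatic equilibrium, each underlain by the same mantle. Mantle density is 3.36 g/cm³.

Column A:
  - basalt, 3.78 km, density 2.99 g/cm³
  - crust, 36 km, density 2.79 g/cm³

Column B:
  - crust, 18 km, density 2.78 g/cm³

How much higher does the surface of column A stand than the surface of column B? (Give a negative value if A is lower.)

3.42 km

For any compensation level in the mantle, the mantle terms cancel and isostasy reduces to e = (Σt_A − Σt_B) − (Σ(ρt)_A − Σ(ρt)_B) / ρ_m.
Σt_A = 39.78 km; Σt_B = 18 km; Σ(ρt)_A = 111.7422; Σ(ρt)_B = 50.04 (in km·g/cm³).
e = (39.78 − 18) − (111.7422 − 50.04) / 3.36 = 3.42 km.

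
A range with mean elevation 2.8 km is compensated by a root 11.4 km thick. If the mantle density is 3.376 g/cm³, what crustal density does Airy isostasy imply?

2.71 g/cm³

ρ_c h = (ρ_m − ρ_c) r → ρ_c (h + r) = ρ_m r → ρ_c = ρ_m r / (h + r).
ρ_c = 3.376 × 11.4 km / (2.8 km + 11.4 km) = 2.71 g/cm³.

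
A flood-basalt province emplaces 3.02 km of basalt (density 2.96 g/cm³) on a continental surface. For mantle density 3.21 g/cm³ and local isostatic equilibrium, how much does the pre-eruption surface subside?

2.78 km

Subaerial loading: s = t ρ_load / ρ_m.
s = 3.02 km × 2.96/3.21 = 2.78 km.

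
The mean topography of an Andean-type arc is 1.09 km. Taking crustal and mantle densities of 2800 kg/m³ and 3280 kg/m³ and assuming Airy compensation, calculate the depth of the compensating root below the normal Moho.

6.36 km

Balancing pressure at the compensation depth: the weight of the topography is balanced by the buoyancy of the root, ρ_c h = (ρ_m − ρ_c) r.
r = h · ρ_c / (ρ_m − ρ_c) = 1.09 km × 2800 / (3280 − 2800) = 6.36 km.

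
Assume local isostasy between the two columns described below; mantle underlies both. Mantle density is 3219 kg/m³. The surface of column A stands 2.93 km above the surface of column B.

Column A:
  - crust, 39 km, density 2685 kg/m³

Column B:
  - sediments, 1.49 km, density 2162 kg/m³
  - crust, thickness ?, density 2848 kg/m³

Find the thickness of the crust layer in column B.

26.5 km

Take the compensation level at the base of the deeper column (depth z_c below the surface of column A) and equate Σ ρ_i t_i down to z_c; mantle fills any gap and the z_c terms cancel.
Column A: 39×2685 + (z_c − 39)×3219
Column B: 2.93×0 + 1.49×2162 + x×2848 + (z_c − 2.93 − 1.49 − x)×3219
The z_c×3219 term appears on both sides and cancels. Collect the known terms of each column as K = Σ(ρt)_known − 3219 × (depth of known layers): K_A = 104715 − 3219×39 = −20826; K_B = 3221.38 − 3219×(2.93 + 1.49) = −11006.6.
Balance: K_A = K_B − x×(3219 − 2848), so x = (K_B − K_A)/(3219 − 2848) = 9819.4/371 = 26.5 km.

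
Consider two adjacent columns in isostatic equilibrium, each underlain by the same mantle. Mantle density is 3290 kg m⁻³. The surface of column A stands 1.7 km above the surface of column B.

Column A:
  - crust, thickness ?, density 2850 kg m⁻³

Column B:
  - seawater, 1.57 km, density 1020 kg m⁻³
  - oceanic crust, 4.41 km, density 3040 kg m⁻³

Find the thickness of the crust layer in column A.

Take the compensation level at the base of the deeper column (depth z_c below the surface of column A) and equate Σ ρ_i t_i down to z_c; mantle fills any gap and the z_c terms cancel.
Column A: x×2850 + (z_c − 0 − x)×3290
Column B: 1.7×0 + 1.57×1020 + 4.41×3040 + (z_c − 1.7 − 5.98)×3290
The z_c×3290 term appears on both sides and cancels. Collect the known terms of each column as K = Σ(ρt)_known − 3290 × (depth of known layers): K_A = 0 − 3290×0 = 0; K_B = 15007.8 − 3290×(1.7 + 5.98) = −10259.4.
Balance: K_A − x×(3290 − 2850) = K_B, so x = (K_A − K_B)/(3290 − 2850) = 10259.4/440 = 23.3 km.

23.3 km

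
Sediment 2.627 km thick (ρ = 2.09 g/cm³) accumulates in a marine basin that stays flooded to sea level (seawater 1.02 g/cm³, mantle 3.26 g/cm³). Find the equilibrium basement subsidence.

1.25 km

Submarine loading: the sediment displaces seawater, and the subsidence is in turn flooded, so s (ρ_m − ρ_w) = t (ρ_sed − ρ_w).
s = 2.627 km × (2.09 − 1.02) / (3.26 − 1.02) = 1.25 km.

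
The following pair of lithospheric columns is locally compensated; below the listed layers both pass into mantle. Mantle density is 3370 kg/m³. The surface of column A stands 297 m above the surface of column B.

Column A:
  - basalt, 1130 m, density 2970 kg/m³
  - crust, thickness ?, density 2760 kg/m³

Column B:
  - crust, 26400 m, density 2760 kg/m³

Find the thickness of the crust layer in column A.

Take the compensation level at the base of the deeper column (depth z_c below the surface of column A) and equate Σ ρ_i t_i down to z_c; mantle fills any gap and the z_c terms cancel.
Column A: 1130×2970 + x×2760 + (z_c − 1130 − x)×3370
Column B: 297×0 + 26400×2760 + (z_c − 297 − 26400)×3370
The z_c×3370 term appears on both sides and cancels. Collect the known terms of each column as K = Σ(ρt)_known − 3370 × (depth of known layers): K_A = 3356100 − 3370×1130 = −452000; K_B = 72864000 − 3370×(297 + 26400) = −17104890.
Balance: K_A − x×(3370 − 2760) = K_B, so x = (K_A − K_B)/(3370 − 2760) = 16652900/610 = 27300 m.

27300 m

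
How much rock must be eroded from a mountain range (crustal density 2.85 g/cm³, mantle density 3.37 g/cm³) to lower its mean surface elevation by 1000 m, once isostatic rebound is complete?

6480 m

Net drop Δ = e − u = e − e ρ_c/ρ_m = e (ρ_m − ρ_c)/ρ_m.
e = Δ ρ_m/(ρ_m − ρ_c) = 1000 m × 3.37/0.52 = 6480 m.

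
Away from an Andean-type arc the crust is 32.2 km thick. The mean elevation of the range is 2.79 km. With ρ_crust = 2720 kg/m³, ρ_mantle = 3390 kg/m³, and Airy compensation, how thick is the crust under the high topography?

Root depth r = h ρ_c / (ρ_m − ρ_c) = 2.79 km × 2720 / 670 = 11.33 km.
Total thickness = T + h + r = 32.2 km + 2.79 km + 11.33 km = 46.3 km.

46.3 km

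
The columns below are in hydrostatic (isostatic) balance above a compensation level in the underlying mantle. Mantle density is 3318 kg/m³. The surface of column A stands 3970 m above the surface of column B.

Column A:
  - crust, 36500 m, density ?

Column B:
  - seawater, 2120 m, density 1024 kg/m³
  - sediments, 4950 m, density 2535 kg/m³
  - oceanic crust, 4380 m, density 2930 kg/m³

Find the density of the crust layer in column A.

2670 kg/m³

Take the compensation level at the base of the deeper column (depth z_c below the surface of column A) and equate Σ ρ_i t_i down to z_c; mantle fills any gap and the z_c terms cancel.
Column A: 36500×ρ + (z_c − 36500)×3318
Column B: 3970×0 + 2120×1024 + 4950×2535 + 4380×2930 + (z_c − 3970 − 11450)×3318
The z_c×3318 term appears on both sides and cancels. Collect the known terms of each column as K = Σ(ρt)_known − 3318 × (depth of known layers): K_A = 0 − 3318×36500 = −121107000; K_B = 27552530 − 3318×(3970 + 11450) = −23611030.
Balance: K_A + 36500×ρ = K_B, so ρ = (K_B − K_A)/36500 = 97496000/36500 = 2670 kg/m³.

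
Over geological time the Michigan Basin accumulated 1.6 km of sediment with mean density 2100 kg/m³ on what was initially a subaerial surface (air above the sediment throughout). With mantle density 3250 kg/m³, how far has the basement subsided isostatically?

1.03 km

Subaerial load: s = t ρ_sed / ρ_m = 1.6 km × 2100/3250 = 1.03 km.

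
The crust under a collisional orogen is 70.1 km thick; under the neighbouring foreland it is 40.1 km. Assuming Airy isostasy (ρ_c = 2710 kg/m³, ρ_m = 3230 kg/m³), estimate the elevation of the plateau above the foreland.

4.83 km

Excess crust Δ = 70.1 km − 40.1 km = 30 km, split between elevation h and root r with h + r = Δ.
Airy balance ρ_c h = (ρ_m − ρ_c) r gives r = h ρ_c/(ρ_m − ρ_c), so h (1 + ρ_c/(ρ_m − ρ_c)) = Δ, i.e. h = Δ (ρ_m − ρ_c)/ρ_m.
h = 30 km × 520/3230 = 4.83 km.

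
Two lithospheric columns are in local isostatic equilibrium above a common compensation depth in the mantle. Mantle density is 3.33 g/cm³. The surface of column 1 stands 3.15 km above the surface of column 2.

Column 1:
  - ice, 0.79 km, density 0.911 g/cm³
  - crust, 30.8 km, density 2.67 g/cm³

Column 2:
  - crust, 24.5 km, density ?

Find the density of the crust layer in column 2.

2.85 g/cm³

Take the compensation level at the base of the deeper column (depth z_c below the surface of column 1) and equate Σ ρ_i t_i down to z_c; mantle fills any gap and the z_c terms cancel.
Column 1: 0.79×0.911 + 30.8×2.67 + (z_c − 31.59)×3.33
Column 2: 3.15×0 + 24.5×ρ + (z_c − 3.15 − 24.5)×3.33
The z_c×3.33 term appears on both sides and cancels. Collect the known terms of each column as K = Σ(ρt)_known − 3.33 × (depth of known layers): K_1 = 82.95569 − 3.33×31.59 = −22.23901; K_2 = 0 − 3.33×(3.15 + 24.5) = −92.0745.
Balance: K_1 = K_2 + 24.5×ρ, so ρ = (K_1 − K_2)/24.5 = 69.8355/24.5 = 2.85 g/cm³.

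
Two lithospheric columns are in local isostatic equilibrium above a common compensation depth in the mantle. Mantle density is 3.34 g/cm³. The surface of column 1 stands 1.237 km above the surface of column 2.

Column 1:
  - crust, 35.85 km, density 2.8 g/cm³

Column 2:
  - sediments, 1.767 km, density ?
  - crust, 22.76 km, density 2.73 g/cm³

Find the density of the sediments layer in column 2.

2.58 g/cm³

Take the compensation level at the base of the deeper column (depth z_c below the surface of column 1) and equate Σ ρ_i t_i down to z_c; mantle fills any gap and the z_c terms cancel.
Column 1: 35.85×2.8 + (z_c − 35.85)×3.34
Column 2: 1.237×0 + 1.767×ρ + 22.76×2.73 + (z_c − 1.237 − 24.527)×3.34
The z_c×3.34 term appears on both sides and cancels. Collect the known terms of each column as K = Σ(ρt)_known − 3.34 × (depth of known layers): K_1 = 100.38 − 3.34×35.85 = −19.359; K_2 = 62.1348 − 3.34×(1.237 + 24.527) = −23.91696.
Balance: K_1 = K_2 + 1.767×ρ, so ρ = (K_1 − K_2)/1.767 = 4.55796/1.767 = 2.58 g/cm³.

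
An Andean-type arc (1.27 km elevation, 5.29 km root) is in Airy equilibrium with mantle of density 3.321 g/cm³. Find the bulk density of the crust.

2.68 g/cm³

ρ_c h = (ρ_m − ρ_c) r → ρ_c (h + r) = ρ_m r → ρ_c = ρ_m r / (h + r).
ρ_c = 3.321 × 5.29 km / (1.27 km + 5.29 km) = 2.68 g/cm³.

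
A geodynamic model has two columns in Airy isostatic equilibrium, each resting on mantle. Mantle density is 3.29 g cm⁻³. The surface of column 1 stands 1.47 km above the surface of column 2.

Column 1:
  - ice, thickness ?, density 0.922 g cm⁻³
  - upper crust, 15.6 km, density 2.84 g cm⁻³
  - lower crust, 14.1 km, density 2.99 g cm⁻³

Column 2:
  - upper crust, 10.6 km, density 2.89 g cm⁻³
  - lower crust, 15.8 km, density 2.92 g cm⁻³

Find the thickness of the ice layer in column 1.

Take the compensation level at the base of the deeper column (depth z_c below the surface of column 1) and equate Σ ρ_i t_i down to z_c; mantle fills any gap and the z_c terms cancel.
Column 1: x×0.922 + 15.6×2.84 + 14.1×2.99 + (z_c − 29.7 − x)×3.29
Column 2: 1.47×0 + 10.6×2.89 + 15.8×2.92 + (z_c − 1.47 − 26.4)×3.29
The z_c×3.29 term appears on both sides and cancels. Collect the known terms of each column as K = Σ(ρt)_known − 3.29 × (depth of known layers): K_1 = 86.463 − 3.29×29.7 = −11.25; K_2 = 76.77 − 3.29×(1.47 + 26.4) = −14.9223.
Balance: K_1 − x×(3.29 − 0.922) = K_2, so x = (K_1 − K_2)/(3.29 − 0.922) = 3.6723/2.368 = 1.55 km.

1.55 km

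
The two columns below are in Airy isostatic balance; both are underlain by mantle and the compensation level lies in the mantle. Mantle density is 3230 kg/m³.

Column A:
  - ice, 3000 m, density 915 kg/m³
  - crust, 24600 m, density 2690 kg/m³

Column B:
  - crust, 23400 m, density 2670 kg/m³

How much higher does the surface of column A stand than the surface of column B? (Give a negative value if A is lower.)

2210 m

For any compensation level in the mantle, the mantle terms cancel and isostasy reduces to e = (Σt_A − Σt_B) − (Σ(ρt)_A − Σ(ρt)_B) / ρ_m.
Σt_A = 27600 m; Σt_B = 23400 m; Σ(ρt)_A = 68919000; Σ(ρt)_B = 62478000 (in m·kg/m³).
e = (27600 − 23400) − (68919000 − 62478000) / 3230 = 2210 m.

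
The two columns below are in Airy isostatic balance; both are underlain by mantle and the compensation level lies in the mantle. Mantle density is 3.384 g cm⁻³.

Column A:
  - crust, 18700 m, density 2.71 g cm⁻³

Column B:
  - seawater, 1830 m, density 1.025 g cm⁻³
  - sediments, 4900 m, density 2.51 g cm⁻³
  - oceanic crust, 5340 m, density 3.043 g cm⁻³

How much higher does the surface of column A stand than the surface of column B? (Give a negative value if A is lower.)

For any compensation level in the mantle, the mantle terms cancel and isostasy reduces to e = (Σt_A − Σt_B) − (Σ(ρt)_A − Σ(ρt)_B) / ρ_m.
Σt_A = 18700 m; Σt_B = 12070 m; Σ(ρt)_A = 50677; Σ(ρt)_B = 30424.37 (in m·g cm⁻³).
e = (18700 − 12070) − (50677 − 30424.37) / 3.384 = 645 m.

645 m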